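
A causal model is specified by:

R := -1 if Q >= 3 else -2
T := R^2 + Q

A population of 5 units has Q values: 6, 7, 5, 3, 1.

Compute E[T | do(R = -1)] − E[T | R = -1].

Under do(R=-1), R's equation is replaced by R=-1 for every unit. Per-unit T: 7, 8, 6, 4, 2. Mean = 5.4.
E[T|R=-1] averages over only the 4 units with R=-1 (Q = 6, 7, 5, 3): T = 7, 8, 6, 4, mean 6.25.
Difference = 5.4 − 6.25 = -0.85.

-0.85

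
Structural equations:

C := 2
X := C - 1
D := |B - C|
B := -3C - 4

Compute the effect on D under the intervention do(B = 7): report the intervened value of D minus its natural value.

The intervention breaks the incoming arrows to B: B := -3C - 4 no longer applies, and B = 7.
D = |B - C|  [with B=7, C=2]  = 5
Without intervention: B = -3C - 4  [with C=2]  = -10; D = |B - C|  [with B=-10, C=2]  = 12.
Change = 5 − 12 = -7.

-7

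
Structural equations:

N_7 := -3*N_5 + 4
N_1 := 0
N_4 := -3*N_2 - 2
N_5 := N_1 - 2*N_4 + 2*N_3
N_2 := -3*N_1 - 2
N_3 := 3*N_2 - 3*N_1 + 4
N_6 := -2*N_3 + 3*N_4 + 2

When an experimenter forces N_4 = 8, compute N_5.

-20

Intervening sets N_4 = 8 and removes its equation (N_4 := -3*N_2 - 2).
N_2 = -3*N_1 - 2  [with N_1=0]  = -2
N_3 = 3*N_2 - 3*N_1 + 4  [with N_2=-2, N_1=0]  = -2
N_5 = N_1 - 2*N_4 + 2*N_3  [with N_1=0, N_4=8, N_3=-2]  = -20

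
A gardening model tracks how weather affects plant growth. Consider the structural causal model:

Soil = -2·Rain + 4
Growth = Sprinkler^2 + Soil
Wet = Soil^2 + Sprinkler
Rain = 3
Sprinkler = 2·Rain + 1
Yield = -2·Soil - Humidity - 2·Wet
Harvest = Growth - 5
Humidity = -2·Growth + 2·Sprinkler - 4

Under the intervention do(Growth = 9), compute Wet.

The intervention breaks the incoming arrows to Growth: Growth = Sprinkler^2 + Soil no longer applies, and Growth = 9.
Since Wet is not a descendant of the intervened variable, it is unaffected.
Sprinkler = 2·Rain + 1  [with Rain=3]  = 7
Soil = -2·Rain + 4  [with Rain=3]  = -2
Wet = Soil^2 + Sprinkler  [with Soil=-2, Sprinkler=7]  = 11

11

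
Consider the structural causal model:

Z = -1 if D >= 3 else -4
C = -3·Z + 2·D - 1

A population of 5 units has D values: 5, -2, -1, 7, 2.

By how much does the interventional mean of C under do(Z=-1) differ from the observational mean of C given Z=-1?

Every unit gets Z=-1 under the intervention. C values become 12, -2, 0, 16, 6; E[C|do(Z=-1)] = 6.4.
Observing Z=-1 restricts to units where Z's equation naturally yields -1: D ∈ {5, 7}. In that subpopulation C = 12, 16, mean 14.
Difference = 6.4 − 14 = -7.6.

-7.6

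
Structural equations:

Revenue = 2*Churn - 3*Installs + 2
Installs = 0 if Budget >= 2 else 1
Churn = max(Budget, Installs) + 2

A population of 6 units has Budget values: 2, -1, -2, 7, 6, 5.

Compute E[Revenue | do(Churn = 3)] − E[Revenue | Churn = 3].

Every unit gets Churn=3 under the intervention. Revenue values become 8, 5, 5, 8, 8, 8; E[Revenue|do(Churn=3)] = 7.
E[Revenue|Churn=3] averages over only the 2 units with Churn=3 (Budget = -1, -2): Revenue = 5, 5, mean 5.
Difference = 7 − 5 = 2.

2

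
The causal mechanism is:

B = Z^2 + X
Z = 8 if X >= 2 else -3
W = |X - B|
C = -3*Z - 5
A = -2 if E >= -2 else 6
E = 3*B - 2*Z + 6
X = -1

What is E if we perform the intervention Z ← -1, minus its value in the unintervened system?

-28

do(Z=-1) replaces the equation Z = 8 if X >= 2 else -3 with the constant Z = -1.
B = Z^2 + X  [with Z=-1, X=-1]  = 0
E = 3*B - 2*Z + 6  [with B=0, Z=-1]  = 8
Without intervention: Z = 8 if X >= 2 else -3  [with X=-1]  = -3; B = Z^2 + X  [with Z=-3, X=-1]  = 8; E = 3*B - 2*Z + 6  [with B=8, Z=-3]  = 36.
Change = 8 − 36 = -28.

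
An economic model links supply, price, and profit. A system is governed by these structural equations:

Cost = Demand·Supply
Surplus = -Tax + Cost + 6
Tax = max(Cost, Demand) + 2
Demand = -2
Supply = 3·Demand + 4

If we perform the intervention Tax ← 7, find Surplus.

3

Intervening sets Tax = 7 and removes its equation (Tax = max(Cost, Demand) + 2).
Supply = 3·Demand + 4  [with Demand=-2]  = -2
Cost = Demand·Supply  [with Demand=-2, Supply=-2]  = 4
Surplus = -Tax + Cost + 6  [with Tax=7, Cost=4]  = 3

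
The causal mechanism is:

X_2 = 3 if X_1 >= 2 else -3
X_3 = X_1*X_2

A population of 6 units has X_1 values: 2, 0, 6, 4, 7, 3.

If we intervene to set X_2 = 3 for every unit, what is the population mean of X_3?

do(X_2=3) breaks X_2's dependence on X_1. With X_2=3 fixed, X_3 across the units is 6, 0, 18, 12, 21, 9, mean 11.

11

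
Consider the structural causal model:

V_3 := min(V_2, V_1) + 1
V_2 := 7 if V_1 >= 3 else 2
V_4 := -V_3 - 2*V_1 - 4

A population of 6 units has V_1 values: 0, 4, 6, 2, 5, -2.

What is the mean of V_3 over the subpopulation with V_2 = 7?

6

Conditioning on V_2=7 selects the 3 unit(s) with V_1 ∈ {4, 6, 5}. Their V_3 values: 5, 7, 6. Mean = 6.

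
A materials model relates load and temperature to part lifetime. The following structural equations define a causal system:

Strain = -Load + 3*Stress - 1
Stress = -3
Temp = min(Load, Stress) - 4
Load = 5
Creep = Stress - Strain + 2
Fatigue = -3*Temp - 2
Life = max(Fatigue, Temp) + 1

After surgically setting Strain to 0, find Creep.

-1

do(Strain=0) replaces the equation Strain = -Load + 3*Stress - 1 with the constant Strain = 0.
Creep = Stress - Strain + 2  [with Stress=-3, Strain=0]  = -1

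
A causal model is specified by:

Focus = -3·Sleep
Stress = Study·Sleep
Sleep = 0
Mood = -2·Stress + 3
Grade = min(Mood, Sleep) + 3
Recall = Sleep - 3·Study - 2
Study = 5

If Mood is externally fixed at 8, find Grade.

Under do(Mood=8), the mechanism Mood = -2·Stress + 3 is discarded; Mood is fixed at 8.
Grade = min(Mood, Sleep) + 3  [with Mood=8, Sleep=0]  = 3

3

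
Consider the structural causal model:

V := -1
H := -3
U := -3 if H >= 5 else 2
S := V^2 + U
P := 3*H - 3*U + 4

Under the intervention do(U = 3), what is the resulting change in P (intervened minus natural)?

-3

The intervention breaks the incoming arrows to U: U := -3 if H >= 5 else 2 no longer applies, and U = 3.
P = 3*H - 3*U + 4  [with H=-3, U=3]  = -14
Without intervention: U = -3 if H >= 5 else 2  [with H=-3]  = 2; P = 3*H - 3*U + 4  [with H=-3, U=2]  = -11.
Change = -14 − (-11) = -3.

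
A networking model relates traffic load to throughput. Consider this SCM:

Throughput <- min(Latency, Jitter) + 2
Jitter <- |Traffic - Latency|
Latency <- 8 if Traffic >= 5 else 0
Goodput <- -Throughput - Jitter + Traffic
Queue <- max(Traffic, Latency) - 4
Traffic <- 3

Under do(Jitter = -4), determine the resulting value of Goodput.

9

Under do(Jitter=-4), the mechanism Jitter <- |Traffic - Latency| is discarded; Jitter is fixed at -4.
Latency = 8 if Traffic >= 5 else 0  [with Traffic=3]  = 0
Throughput = min(Latency, Jitter) + 2  [with Latency=0, Jitter=-4]  = -2
Goodput = -Throughput - Jitter + Traffic  [with Throughput=-2, Jitter=-4, Traffic=3]  = 9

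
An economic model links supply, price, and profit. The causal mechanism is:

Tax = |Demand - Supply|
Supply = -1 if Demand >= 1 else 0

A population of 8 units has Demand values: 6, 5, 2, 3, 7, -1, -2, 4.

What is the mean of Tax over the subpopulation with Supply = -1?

Conditioning on Supply=-1 selects the 6 unit(s) with Demand ∈ {6, 5, 2, 3, 7, 4}. Their Tax values: 7, 6, 3, 4, 8, 5. Mean = 5.5.

5.5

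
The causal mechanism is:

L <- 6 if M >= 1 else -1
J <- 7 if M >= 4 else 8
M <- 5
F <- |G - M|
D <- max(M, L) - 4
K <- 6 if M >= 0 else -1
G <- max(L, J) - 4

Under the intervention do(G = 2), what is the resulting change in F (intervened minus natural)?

1

Intervening sets G = 2 and removes its equation (G <- max(L, J) - 4).
F = |G - M|  [with G=2, M=5]  = 3
Without intervention: L = 6 if M >= 1 else -1  [with M=5]  = 6; J = 7 if M >= 4 else 8  [with M=5]  = 7; G = max(L, J) - 4  [with L=6, J=7]  = 3; F = |G - M|  [with G=3, M=5]  = 2.
Change = 3 − 2 = 1.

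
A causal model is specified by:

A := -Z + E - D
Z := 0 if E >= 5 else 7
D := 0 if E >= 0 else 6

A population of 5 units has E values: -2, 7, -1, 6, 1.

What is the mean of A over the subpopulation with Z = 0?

6.5

Observing Z=0 restricts to units where Z's equation naturally yields 0: E ∈ {7, 6}. In that subpopulation A = 7, 6, mean 6.5.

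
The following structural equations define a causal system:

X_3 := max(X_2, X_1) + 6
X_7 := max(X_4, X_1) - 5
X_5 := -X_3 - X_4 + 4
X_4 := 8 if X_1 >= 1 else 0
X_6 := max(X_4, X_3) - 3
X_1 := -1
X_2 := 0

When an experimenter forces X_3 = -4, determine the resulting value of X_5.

8

do(X_3=-4) replaces the equation X_3 := max(X_2, X_1) + 6 with the constant X_3 = -4.
X_4 = 8 if X_1 >= 1 else 0  [with X_1=-1]  = 0
X_5 = -X_3 - X_4 + 4  [with X_3=-4, X_4=0]  = 8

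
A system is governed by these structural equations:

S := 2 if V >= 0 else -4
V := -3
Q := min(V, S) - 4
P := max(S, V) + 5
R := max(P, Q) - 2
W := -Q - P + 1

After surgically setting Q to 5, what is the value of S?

The intervention breaks the incoming arrows to Q: Q := min(V, S) - 4 no longer applies, and Q = 5.
Since S is not a descendant of the intervened variable, it is unaffected.
S = 2 if V >= 0 else -4  [with V=-3]  = -4

-4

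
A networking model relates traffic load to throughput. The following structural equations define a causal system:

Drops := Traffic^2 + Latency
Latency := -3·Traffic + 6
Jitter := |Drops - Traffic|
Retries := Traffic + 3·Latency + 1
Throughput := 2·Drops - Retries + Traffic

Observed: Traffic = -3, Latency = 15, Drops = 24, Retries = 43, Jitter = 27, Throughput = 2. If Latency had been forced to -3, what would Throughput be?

Under do(Latency=-3), the mechanism Latency := -3·Traffic + 6 is discarded; Latency is fixed at -3.
Drops = Traffic^2 + Latency  [with Traffic=-3, Latency=-3]  = 6
Retries = Traffic + 3·Latency + 1  [with Traffic=-3, Latency=-3]  = -11
Throughput = 2·Drops - Retries + Traffic  [with Drops=6, Retries=-11, Traffic=-3]  = 20

20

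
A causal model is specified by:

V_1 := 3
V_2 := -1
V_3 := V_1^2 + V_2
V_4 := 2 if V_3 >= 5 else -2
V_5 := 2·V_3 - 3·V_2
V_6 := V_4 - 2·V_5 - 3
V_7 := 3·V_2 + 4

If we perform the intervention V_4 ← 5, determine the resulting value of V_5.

19

Intervening sets V_4 = 5 and removes its equation (V_4 := 2 if V_3 >= 5 else -2).
No directed path runs from V_4 to V_5, so V_5 keeps its natural value.
V_3 = V_1^2 + V_2  [with V_1=3, V_2=-1]  = 8
V_5 = 2·V_3 - 3·V_2  [with V_3=8, V_2=-1]  = 19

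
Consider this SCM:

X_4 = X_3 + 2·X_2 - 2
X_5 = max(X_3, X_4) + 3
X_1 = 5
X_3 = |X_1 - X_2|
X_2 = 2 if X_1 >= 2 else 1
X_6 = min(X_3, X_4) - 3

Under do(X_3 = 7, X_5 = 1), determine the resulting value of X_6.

4

Setting X_3 = 7, X_5 = 1 by intervention discards those variables' equations.
X_2 = 2 if X_1 >= 2 else 1  [with X_1=5]  = 2
X_4 = X_3 + 2·X_2 - 2  [with X_3=7, X_2=2]  = 9
X_6 = min(X_3, X_4) - 3  [with X_3=7, X_4=9]  = 4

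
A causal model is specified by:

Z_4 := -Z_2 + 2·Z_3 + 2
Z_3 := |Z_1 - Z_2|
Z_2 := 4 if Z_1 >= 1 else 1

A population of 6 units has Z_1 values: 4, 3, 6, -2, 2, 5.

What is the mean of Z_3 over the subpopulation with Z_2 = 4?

1.2

Observing Z_2=4 restricts to units where Z_2's equation naturally yields 4: Z_1 ∈ {4, 3, 6, 2, 5}. In that subpopulation Z_3 = 0, 1, 2, 2, 1, mean 1.2.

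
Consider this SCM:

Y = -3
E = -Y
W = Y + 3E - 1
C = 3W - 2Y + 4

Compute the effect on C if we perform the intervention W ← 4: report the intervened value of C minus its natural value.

The intervention breaks the incoming arrows to W: W = Y + 3E - 1 no longer applies, and W = 4.
C = 3W - 2Y + 4  [with W=4, Y=-3]  = 22
Without intervention: E = -Y  [with Y=-3]  = 3; W = Y + 3E - 1  [with Y=-3, E=3]  = 5; C = 3W - 2Y + 4  [with W=5, Y=-3]  = 25.
Change = 22 − 25 = -3.

-3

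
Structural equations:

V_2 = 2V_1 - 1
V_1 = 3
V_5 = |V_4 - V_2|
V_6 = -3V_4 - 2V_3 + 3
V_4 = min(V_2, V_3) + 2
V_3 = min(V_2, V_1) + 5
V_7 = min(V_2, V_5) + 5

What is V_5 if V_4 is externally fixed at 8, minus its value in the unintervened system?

Intervening sets V_4 = 8 and removes its equation (V_4 = min(V_2, V_3) + 2).
V_2 = 2V_1 - 1  [with V_1=3]  = 5
V_5 = |V_4 - V_2|  [with V_4=8, V_2=5]  = 3
Without intervention: V_2 = 2V_1 - 1  [with V_1=3]  = 5; V_3 = min(V_2, V_1) + 5  [with V_2=5, V_1=3]  = 8; V_4 = min(V_2, V_3) + 2  [with V_2=5, V_3=8]  = 7; V_5 = |V_4 - V_2|  [with V_4=7, V_2=5]  = 2.
Change = 3 − 2 = 1.

1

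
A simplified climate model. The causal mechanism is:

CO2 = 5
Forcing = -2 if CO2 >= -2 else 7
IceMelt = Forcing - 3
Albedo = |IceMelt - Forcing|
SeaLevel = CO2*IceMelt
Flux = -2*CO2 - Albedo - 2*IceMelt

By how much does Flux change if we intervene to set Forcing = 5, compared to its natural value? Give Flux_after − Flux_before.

-14

Under do(Forcing=5), the mechanism Forcing = -2 if CO2 >= -2 else 7 is discarded; Forcing is fixed at 5.
IceMelt = Forcing - 3  [with Forcing=5]  = 2
Albedo = |IceMelt - Forcing|  [with IceMelt=2, Forcing=5]  = 3
Flux = -2*CO2 - Albedo - 2*IceMelt  [with CO2=5, Albedo=3, IceMelt=2]  = -17
Without intervention: Forcing = -2 if CO2 >= -2 else 7  [with CO2=5]  = -2; IceMelt = Forcing - 3  [with Forcing=-2]  = -5; Albedo = |IceMelt - Forcing|  [with IceMelt=-5, Forcing=-2]  = 3; Flux = -2*CO2 - Albedo - 2*IceMelt  [with CO2=5, Albedo=3, IceMelt=-5]  = -3.
Change = -17 − (-3) = -14.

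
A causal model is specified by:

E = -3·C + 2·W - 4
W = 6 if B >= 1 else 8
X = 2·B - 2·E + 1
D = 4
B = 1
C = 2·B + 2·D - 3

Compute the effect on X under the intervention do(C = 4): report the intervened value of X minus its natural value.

Under do(C=4), the mechanism C = 2·B + 2·D - 3 is discarded; C is fixed at 4.
W = 6 if B >= 1 else 8  [with B=1]  = 6
E = -3·C + 2·W - 4  [with C=4, W=6]  = -4
X = 2·B - 2·E + 1  [with B=1, E=-4]  = 11
Without intervention: W = 6 if B >= 1 else 8  [with B=1]  = 6; C = 2·B + 2·D - 3  [with B=1, D=4]  = 7; E = -3·C + 2·W - 4  [with C=7, W=6]  = -13; X = 2·B - 2·E + 1  [with B=1, E=-13]  = 29.
Change = 11 − 29 = -18.

-18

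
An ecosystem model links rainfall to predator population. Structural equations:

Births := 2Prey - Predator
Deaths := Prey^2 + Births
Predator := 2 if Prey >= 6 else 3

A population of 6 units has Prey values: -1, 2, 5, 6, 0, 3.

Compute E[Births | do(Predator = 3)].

2

Every unit gets Predator=3 under the intervention. Births values become -5, 1, 7, 9, -3, 3; E[Births|do(Predator=3)] = 2.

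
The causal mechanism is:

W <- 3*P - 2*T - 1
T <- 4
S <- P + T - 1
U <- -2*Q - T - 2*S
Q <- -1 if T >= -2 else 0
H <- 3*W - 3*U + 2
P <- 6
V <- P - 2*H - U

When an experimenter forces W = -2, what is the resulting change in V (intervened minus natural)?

do(W=-2) replaces the equation W <- 3*P - 2*T - 1 with the constant W = -2.
S = P + T - 1  [with P=6, T=4]  = 9
Q = -1 if T >= -2 else 0  [with T=4]  = -1
U = -2*Q - T - 2*S  [with Q=-1, T=4, S=9]  = -20
H = 3*W - 3*U + 2  [with W=-2, U=-20]  = 56
V = P - 2*H - U  [with P=6, H=56, U=-20]  = -86
Without intervention: S = P + T - 1  [with P=6, T=4]  = 9; Q = -1 if T >= -2 else 0  [with T=4]  = -1; W = 3*P - 2*T - 1  [with P=6, T=4]  = 9; U = -2*Q - T - 2*S  [with Q=-1, T=4, S=9]  = -20; H = 3*W - 3*U + 2  [with W=9, U=-20]  = 89; V = P - 2*H - U  [with P=6, H=89, U=-20]  = -152.
Change = -86 − (-152) = 66.

66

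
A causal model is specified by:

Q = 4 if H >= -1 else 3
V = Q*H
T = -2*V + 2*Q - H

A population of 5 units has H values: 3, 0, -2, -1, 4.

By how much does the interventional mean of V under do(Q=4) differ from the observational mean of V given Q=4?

-2.8

do(Q=4) breaks Q's dependence on H. With Q=4 fixed, V across the units is 12, 0, -8, -4, 16, mean 3.2.
Observing Q=4 restricts to units where Q's equation naturally yields 4: H ∈ {3, 0, -1, 4}. In that subpopulation V = 12, 0, -4, 16, mean 6.
Difference = 3.2 − 6 = -2.8.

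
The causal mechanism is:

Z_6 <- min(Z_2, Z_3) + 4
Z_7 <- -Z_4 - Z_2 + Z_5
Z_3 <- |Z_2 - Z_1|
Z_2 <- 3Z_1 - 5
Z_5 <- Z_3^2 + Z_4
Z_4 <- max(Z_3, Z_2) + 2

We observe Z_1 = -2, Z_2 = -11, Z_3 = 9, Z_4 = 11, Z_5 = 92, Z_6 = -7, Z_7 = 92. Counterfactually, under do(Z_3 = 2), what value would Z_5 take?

do(Z_3=2) replaces the equation Z_3 <- |Z_2 - Z_1| with the constant Z_3 = 2.
Z_2 = 3Z_1 - 5  [with Z_1=-2]  = -11
Z_4 = max(Z_3, Z_2) + 2  [with Z_3=2, Z_2=-11]  = 4
Z_5 = Z_3^2 + Z_4  [with Z_3=2, Z_4=4]  = 8

8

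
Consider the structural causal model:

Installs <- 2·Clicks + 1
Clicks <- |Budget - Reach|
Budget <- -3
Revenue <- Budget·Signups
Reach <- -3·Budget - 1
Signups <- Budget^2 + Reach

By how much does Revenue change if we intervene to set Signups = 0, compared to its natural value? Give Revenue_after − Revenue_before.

The intervention breaks the incoming arrows to Signups: Signups <- Budget^2 + Reach no longer applies, and Signups = 0.
Revenue = Budget·Signups  [with Budget=-3, Signups=0]  = 0
Without intervention: Reach = -3·Budget - 1  [with Budget=-3]  = 8; Signups = Budget^2 + Reach  [with Budget=-3, Reach=8]  = 17; Revenue = Budget·Signups  [with Budget=-3, Signups=17]  = -51.
Change = 0 − (-51) = 51.

51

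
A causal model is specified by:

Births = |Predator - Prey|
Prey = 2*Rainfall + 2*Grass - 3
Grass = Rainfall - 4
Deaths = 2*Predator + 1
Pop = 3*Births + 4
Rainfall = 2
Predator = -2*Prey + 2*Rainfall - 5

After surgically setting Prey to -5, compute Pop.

46

The intervention breaks the incoming arrows to Prey: Prey = 2*Rainfall + 2*Grass - 3 no longer applies, and Prey = -5.
Predator = -2*Prey + 2*Rainfall - 5  [with Prey=-5, Rainfall=2]  = 9
Births = |Predator - Prey|  [with Predator=9, Prey=-5]  = 14
Pop = 3*Births + 4  [with Births=14]  = 46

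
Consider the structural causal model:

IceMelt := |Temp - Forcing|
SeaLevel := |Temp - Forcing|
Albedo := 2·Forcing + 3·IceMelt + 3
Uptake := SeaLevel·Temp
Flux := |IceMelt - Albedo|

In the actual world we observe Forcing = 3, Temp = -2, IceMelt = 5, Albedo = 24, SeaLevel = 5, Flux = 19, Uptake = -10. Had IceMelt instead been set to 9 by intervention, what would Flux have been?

27

The intervention breaks the incoming arrows to IceMelt: IceMelt := |Temp - Forcing| no longer applies, and IceMelt = 9.
Albedo = 2·Forcing + 3·IceMelt + 3  [with Forcing=3, IceMelt=9]  = 36
Flux = |IceMelt - Albedo|  [with IceMelt=9, Albedo=36]  = 27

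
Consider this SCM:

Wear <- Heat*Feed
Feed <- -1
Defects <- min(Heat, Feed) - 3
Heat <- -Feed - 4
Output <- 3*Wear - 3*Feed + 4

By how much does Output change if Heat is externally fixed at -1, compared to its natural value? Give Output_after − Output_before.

do(Heat=-1) replaces the equation Heat <- -Feed - 4 with the constant Heat = -1.
Wear = Heat*Feed  [with Heat=-1, Feed=-1]  = 1
Output = 3*Wear - 3*Feed + 4  [with Wear=1, Feed=-1]  = 10
Without intervention: Heat = -Feed - 4  [with Feed=-1]  = -3; Wear = Heat*Feed  [with Heat=-3, Feed=-1]  = 3; Output = 3*Wear - 3*Feed + 4  [with Wear=3, Feed=-1]  = 16.
Change = 10 − 16 = -6.

-6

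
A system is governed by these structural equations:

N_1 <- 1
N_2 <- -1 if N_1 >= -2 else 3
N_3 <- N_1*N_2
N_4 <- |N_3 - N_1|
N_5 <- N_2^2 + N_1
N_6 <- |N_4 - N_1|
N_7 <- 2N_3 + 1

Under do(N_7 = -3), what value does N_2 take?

-1

Under do(N_7=-3), the mechanism N_7 <- 2N_3 + 1 is discarded; N_7 is fixed at -3.
N_2 is not downstream of the intervention, so its value is determined by the original equations.
N_2 = -1 if N_1 >= -2 else 3  [with N_1=1]  = -1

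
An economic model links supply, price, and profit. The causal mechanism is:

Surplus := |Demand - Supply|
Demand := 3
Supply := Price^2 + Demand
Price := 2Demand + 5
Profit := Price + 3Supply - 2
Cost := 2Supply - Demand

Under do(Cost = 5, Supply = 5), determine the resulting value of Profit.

24

The joint intervention fixes Cost = 5, Supply = 5, removing each variable's own equation.
Price = 2Demand + 5  [with Demand=3]  = 11
Profit = Price + 3Supply - 2  [with Price=11, Supply=5]  = 24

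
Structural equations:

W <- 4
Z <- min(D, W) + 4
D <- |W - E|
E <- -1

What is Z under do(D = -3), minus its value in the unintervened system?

-7

The intervention breaks the incoming arrows to D: D <- |W - E| no longer applies, and D = -3.
Z = min(D, W) + 4  [with D=-3, W=4]  = 1
Without intervention: D = |W - E|  [with W=4, E=-1]  = 5; Z = min(D, W) + 4  [with D=5, W=4]  = 8.
Change = 1 − 8 = -7.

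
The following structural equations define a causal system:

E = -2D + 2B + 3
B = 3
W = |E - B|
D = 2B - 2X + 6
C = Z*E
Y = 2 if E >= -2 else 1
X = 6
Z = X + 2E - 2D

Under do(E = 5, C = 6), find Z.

The joint intervention fixes E = 5, C = 6, removing each variable's own equation.
D = 2B - 2X + 6  [with B=3, X=6]  = 0
Z = X + 2E - 2D  [with X=6, E=5, D=0]  = 16

16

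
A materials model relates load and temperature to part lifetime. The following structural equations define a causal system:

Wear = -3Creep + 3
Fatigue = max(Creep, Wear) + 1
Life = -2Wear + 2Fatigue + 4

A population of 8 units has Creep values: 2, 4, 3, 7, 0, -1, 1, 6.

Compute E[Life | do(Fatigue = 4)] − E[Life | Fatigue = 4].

The intervention sets Fatigue=4 in all 8 units regardless of Creep. Recomputing Life per unit gives 18, 30, 24, 48, 6, 0, 12, 42; average 22.5.
Conditioning on Fatigue=4 selects the 2 unit(s) with Creep ∈ {3, 0}. Their Life values: 24, 6. Mean = 15.
Difference = 22.5 − 15 = 7.5.

7.5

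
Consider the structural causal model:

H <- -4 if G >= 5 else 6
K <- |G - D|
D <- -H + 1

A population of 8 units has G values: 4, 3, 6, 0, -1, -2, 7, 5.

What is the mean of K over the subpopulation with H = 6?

Observing H=6 restricts to units where H's equation naturally yields 6: G ∈ {4, 3, 0, -1, -2}. In that subpopulation K = 9, 8, 5, 4, 3, mean 5.8.

5.8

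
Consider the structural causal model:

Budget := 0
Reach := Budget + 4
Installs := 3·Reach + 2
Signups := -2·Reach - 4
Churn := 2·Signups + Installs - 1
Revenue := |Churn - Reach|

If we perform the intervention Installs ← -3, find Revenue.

The intervention breaks the incoming arrows to Installs: Installs := 3·Reach + 2 no longer applies, and Installs = -3.
Reach = Budget + 4  [with Budget=0]  = 4
Signups = -2·Reach - 4  [with Reach=4]  = -12
Churn = 2·Signups + Installs - 1  [with Signups=-12, Installs=-3]  = -28
Revenue = |Churn - Reach|  [with Churn=-28, Reach=4]  = 32

32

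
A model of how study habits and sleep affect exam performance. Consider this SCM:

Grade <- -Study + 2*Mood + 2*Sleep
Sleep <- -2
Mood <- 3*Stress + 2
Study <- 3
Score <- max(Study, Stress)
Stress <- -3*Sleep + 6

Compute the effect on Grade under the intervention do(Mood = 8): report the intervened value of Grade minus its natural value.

The intervention breaks the incoming arrows to Mood: Mood <- 3*Stress + 2 no longer applies, and Mood = 8.
Grade = -Study + 2*Mood + 2*Sleep  [with Study=3, Mood=8, Sleep=-2]  = 9
Without intervention: Stress = -3*Sleep + 6  [with Sleep=-2]  = 12; Mood = 3*Stress + 2  [with Stress=12]  = 38; Grade = -Study + 2*Mood + 2*Sleep  [with Study=3, Mood=38, Sleep=-2]  = 69.
Change = 9 − 69 = -60.

-60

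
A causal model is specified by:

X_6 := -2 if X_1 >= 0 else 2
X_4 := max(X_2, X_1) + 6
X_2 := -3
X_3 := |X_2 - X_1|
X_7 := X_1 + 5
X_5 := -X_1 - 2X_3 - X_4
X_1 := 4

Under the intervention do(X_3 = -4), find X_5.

do(X_3=-4) replaces the equation X_3 := |X_2 - X_1| with the constant X_3 = -4.
X_4 = max(X_2, X_1) + 6  [with X_2=-3, X_1=4]  = 10
X_5 = -X_1 - 2X_3 - X_4  [with X_1=4, X_3=-4, X_4=10]  = -6

-6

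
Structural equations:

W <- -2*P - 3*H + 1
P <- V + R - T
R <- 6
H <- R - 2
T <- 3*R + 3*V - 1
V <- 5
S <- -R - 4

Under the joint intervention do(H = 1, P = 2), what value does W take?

Setting H = 1, P = 2 by intervention discards those variables' equations.
W = -2*P - 3*H + 1  [with P=2, H=1]  = -6

-6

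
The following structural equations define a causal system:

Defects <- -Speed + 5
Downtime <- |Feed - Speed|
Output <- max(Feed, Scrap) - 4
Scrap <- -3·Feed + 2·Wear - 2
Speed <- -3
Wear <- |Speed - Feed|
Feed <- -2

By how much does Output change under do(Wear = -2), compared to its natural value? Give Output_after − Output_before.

The intervention breaks the incoming arrows to Wear: Wear <- |Speed - Feed| no longer applies, and Wear = -2.
Scrap = -3·Feed + 2·Wear - 2  [with Feed=-2, Wear=-2]  = 0
Output = max(Feed, Scrap) - 4  [with Feed=-2, Scrap=0]  = -4
Without intervention: Wear = |Speed - Feed|  [with Speed=-3, Feed=-2]  = 1; Scrap = -3·Feed + 2·Wear - 2  [with Feed=-2, Wear=1]  = 6; Output = max(Feed, Scrap) - 4  [with Feed=-2, Scrap=6]  = 2.
Change = -4 − 2 = -6.

-6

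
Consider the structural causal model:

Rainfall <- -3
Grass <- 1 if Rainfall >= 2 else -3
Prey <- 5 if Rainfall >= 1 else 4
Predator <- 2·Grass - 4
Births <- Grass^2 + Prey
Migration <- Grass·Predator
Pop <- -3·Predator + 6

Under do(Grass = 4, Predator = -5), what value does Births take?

Setting Grass = 4, Predator = -5 by intervention discards those variables' equations.
Prey = 5 if Rainfall >= 1 else 4  [with Rainfall=-3]  = 4
Births = Grass^2 + Prey  [with Grass=4, Prey=4]  = 20

20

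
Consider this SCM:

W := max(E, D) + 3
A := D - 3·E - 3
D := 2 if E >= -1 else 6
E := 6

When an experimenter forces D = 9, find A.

Under do(D=9), the mechanism D := 2 if E >= -1 else 6 is discarded; D is fixed at 9.
A = D - 3·E - 3  [with D=9, E=6]  = -12

-12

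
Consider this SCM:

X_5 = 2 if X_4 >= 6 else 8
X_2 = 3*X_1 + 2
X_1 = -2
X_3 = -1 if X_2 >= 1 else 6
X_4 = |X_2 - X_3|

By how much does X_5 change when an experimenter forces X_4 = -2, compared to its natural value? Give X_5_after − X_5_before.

Intervening sets X_4 = -2 and removes its equation (X_4 = |X_2 - X_3|).
X_5 = 2 if X_4 >= 6 else 8  [with X_4=-2]  = 8
Without intervention: X_2 = 3*X_1 + 2  [with X_1=-2]  = -4; X_3 = -1 if X_2 >= 1 else 6  [with X_2=-4]  = 6; X_4 = |X_2 - X_3|  [with X_2=-4, X_3=6]  = 10; X_5 = 2 if X_4 >= 6 else 8  [with X_4=10]  = 2.
Change = 8 − 2 = 6.

6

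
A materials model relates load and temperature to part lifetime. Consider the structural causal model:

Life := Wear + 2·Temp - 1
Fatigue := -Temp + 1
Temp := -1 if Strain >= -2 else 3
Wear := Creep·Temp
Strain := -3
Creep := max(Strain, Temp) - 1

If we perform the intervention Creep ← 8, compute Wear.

24

The intervention breaks the incoming arrows to Creep: Creep := max(Strain, Temp) - 1 no longer applies, and Creep = 8.
Temp = -1 if Strain >= -2 else 3  [with Strain=-3]  = 3
Wear = Creep·Temp  [with Creep=8, Temp=3]  = 24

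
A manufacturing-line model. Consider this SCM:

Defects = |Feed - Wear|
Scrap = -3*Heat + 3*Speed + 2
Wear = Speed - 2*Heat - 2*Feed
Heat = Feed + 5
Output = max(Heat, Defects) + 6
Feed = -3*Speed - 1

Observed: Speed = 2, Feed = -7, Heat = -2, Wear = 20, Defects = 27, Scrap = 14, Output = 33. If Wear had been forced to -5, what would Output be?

8

The intervention breaks the incoming arrows to Wear: Wear = Speed - 2*Heat - 2*Feed no longer applies, and Wear = -5.
Feed = -3*Speed - 1  [with Speed=2]  = -7
Heat = Feed + 5  [with Feed=-7]  = -2
Defects = |Feed - Wear|  [with Feed=-7, Wear=-5]  = 2
Output = max(Heat, Defects) + 6  [with Heat=-2, Defects=2]  = 8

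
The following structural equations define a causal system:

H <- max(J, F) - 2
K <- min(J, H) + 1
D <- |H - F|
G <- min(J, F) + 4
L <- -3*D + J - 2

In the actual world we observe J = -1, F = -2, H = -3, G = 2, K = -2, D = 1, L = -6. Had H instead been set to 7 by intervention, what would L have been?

The intervention breaks the incoming arrows to H: H <- max(J, F) - 2 no longer applies, and H = 7.
D = |H - F|  [with H=7, F=-2]  = 9
L = -3*D + J - 2  [with D=9, J=-1]  = -30

-30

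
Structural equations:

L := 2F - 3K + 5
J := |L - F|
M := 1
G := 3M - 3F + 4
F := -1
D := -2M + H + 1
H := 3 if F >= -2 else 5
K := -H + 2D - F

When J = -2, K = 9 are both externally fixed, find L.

-24

Under do(J = -2, K = 9), each intervened variable's structural equation is replaced by its fixed value.
L = 2F - 3K + 5  [with F=-1, K=9]  = -24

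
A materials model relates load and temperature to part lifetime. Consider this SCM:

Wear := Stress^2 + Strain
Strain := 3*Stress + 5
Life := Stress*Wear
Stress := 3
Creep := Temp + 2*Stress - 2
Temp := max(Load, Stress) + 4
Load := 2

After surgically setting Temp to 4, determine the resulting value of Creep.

Intervening sets Temp = 4 and removes its equation (Temp := max(Load, Stress) + 4).
Creep = Temp + 2*Stress - 2  [with Temp=4, Stress=3]  = 8

8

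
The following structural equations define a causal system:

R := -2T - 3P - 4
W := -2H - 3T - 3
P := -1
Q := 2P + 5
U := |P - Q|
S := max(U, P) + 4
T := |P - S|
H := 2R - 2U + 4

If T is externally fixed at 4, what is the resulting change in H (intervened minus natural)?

Under do(T=4), the mechanism T := |P - S| is discarded; T is fixed at 4.
Q = 2P + 5  [with P=-1]  = 3
U = |P - Q|  [with P=-1, Q=3]  = 4
R = -2T - 3P - 4  [with T=4, P=-1]  = -9
H = 2R - 2U + 4  [with R=-9, U=4]  = -22
Without intervention: Q = 2P + 5  [with P=-1]  = 3; U = |P - Q|  [with P=-1, Q=3]  = 4; S = max(U, P) + 4  [with U=4, P=-1]  = 8; T = |P - S|  [with P=-1, S=8]  = 9; R = -2T - 3P - 4  [with T=9, P=-1]  = -19; H = 2R - 2U + 4  [with R=-19, U=4]  = -42.
Change = -22 − (-42) = 20.

20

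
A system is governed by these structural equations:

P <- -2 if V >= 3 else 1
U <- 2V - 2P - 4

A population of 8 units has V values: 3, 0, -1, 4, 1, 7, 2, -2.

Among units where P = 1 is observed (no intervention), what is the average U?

Conditioning on P=1 selects the 5 unit(s) with V ∈ {0, -1, 1, 2, -2}. Their U values: -6, -8, -4, -2, -10. Mean = -6.

-6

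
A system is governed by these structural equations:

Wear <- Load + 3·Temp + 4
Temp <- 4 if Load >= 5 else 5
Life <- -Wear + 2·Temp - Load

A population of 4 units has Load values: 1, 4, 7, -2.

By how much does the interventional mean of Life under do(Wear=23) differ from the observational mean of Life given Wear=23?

3.5

The intervention sets Wear=23 in all 4 units regardless of Load. Recomputing Life per unit gives -14, -17, -22, -11; average -16.
E[Life|Wear=23] averages over only the 2 units with Wear=23 (Load = 4, 7): Life = -17, -22, mean -19.5.
Difference = -16 − (-19.5) = 3.5.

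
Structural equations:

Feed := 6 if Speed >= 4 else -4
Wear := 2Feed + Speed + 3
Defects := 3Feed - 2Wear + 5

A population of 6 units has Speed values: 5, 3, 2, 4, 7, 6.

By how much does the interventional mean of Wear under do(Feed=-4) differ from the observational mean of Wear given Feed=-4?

Every unit gets Feed=-4 under the intervention. Wear values become 0, -2, -3, -1, 2, 1; E[Wear|do(Feed=-4)] = -0.5.
Observing Feed=-4 restricts to units where Feed's equation naturally yields -4: Speed ∈ {3, 2}. In that subpopulation Wear = -2, -3, mean -2.5.
Difference = -0.5 − (-2.5) = 2.

2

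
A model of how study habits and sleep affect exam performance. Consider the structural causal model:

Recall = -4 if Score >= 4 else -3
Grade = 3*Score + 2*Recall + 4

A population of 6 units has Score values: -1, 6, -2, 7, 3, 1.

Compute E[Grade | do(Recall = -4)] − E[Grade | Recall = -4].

-12.5

do(Recall=-4) breaks Recall's dependence on Score. With Recall=-4 fixed, Grade across the units is -7, 14, -10, 17, 5, -1, mean 3.
E[Grade|Recall=-4] averages over only the 2 units with Recall=-4 (Score = 6, 7): Grade = 14, 17, mean 15.5.
Difference = 3 − 15.5 = -12.5.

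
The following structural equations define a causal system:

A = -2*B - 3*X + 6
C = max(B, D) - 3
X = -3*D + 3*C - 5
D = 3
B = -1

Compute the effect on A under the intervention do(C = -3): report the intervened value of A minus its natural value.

27

do(C=-3) replaces the equation C = max(B, D) - 3 with the constant C = -3.
X = -3*D + 3*C - 5  [with D=3, C=-3]  = -23
A = -2*B - 3*X + 6  [with B=-1, X=-23]  = 77
Without intervention: C = max(B, D) - 3  [with B=-1, D=3]  = 0; X = -3*D + 3*C - 5  [with D=3, C=0]  = -14; A = -2*B - 3*X + 6  [with B=-1, X=-14]  = 50.
Change = 77 − 50 = 27.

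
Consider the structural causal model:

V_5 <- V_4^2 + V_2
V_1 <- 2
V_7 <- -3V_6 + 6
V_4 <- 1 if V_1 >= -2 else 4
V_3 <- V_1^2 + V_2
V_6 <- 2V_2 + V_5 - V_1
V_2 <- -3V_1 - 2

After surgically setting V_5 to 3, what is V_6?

-15

The intervention breaks the incoming arrows to V_5: V_5 <- V_4^2 + V_2 no longer applies, and V_5 = 3.
V_2 = -3V_1 - 2  [with V_1=2]  = -8
V_6 = 2V_2 + V_5 - V_1  [with V_2=-8, V_5=3, V_1=2]  = -15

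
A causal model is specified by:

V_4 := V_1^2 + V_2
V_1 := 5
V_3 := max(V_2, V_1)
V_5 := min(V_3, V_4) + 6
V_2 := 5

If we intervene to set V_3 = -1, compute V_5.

do(V_3=-1) replaces the equation V_3 := max(V_2, V_1) with the constant V_3 = -1.
V_4 = V_1^2 + V_2  [with V_1=5, V_2=5]  = 30
V_5 = min(V_3, V_4) + 6  [with V_3=-1, V_4=30]  = 5

5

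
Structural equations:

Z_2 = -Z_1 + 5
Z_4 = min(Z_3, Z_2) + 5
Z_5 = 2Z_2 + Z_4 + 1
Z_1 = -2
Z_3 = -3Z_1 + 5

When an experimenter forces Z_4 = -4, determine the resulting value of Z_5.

Intervening sets Z_4 = -4 and removes its equation (Z_4 = min(Z_3, Z_2) + 5).
Z_2 = -Z_1 + 5  [with Z_1=-2]  = 7
Z_5 = 2Z_2 + Z_4 + 1  [with Z_2=7, Z_4=-4]  = 11

11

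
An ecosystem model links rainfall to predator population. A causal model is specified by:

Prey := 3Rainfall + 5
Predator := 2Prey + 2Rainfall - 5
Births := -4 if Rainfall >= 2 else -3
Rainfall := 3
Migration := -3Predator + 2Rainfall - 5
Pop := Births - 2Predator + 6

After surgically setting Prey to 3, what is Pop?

Under do(Prey=3), the mechanism Prey := 3Rainfall + 5 is discarded; Prey is fixed at 3.
Predator = 2Prey + 2Rainfall - 5  [with Prey=3, Rainfall=3]  = 7
Births = -4 if Rainfall >= 2 else -3  [with Rainfall=3]  = -4
Pop = Births - 2Predator + 6  [with Births=-4, Predator=7]  = -12

-12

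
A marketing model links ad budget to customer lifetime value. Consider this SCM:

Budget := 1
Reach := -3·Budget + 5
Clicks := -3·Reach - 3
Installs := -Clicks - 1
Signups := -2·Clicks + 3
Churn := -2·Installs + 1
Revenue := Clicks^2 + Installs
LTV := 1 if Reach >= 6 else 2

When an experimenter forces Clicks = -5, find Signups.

13

do(Clicks=-5) replaces the equation Clicks := -3·Reach - 3 with the constant Clicks = -5.
Signups = -2·Clicks + 3  [with Clicks=-5]  = 13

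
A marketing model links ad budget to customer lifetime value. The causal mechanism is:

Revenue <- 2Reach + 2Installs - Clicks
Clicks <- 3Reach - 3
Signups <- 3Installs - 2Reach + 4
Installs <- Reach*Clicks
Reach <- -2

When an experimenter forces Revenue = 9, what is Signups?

62

The intervention breaks the incoming arrows to Revenue: Revenue <- 2Reach + 2Installs - Clicks no longer applies, and Revenue = 9.
Since Signups is not a descendant of the intervened variable, it is unaffected.
Clicks = 3Reach - 3  [with Reach=-2]  = -9
Installs = Reach*Clicks  [with Reach=-2, Clicks=-9]  = 18
Signups = 3Installs - 2Reach + 4  [with Installs=18, Reach=-2]  = 62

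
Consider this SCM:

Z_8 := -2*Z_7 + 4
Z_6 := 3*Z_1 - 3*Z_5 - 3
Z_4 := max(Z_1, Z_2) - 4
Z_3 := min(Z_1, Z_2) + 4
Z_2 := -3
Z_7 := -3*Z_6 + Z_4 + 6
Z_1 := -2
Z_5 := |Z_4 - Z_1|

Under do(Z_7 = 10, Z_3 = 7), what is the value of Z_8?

Setting Z_7 = 10, Z_3 = 7 by intervention discards those variables' equations.
Z_8 = -2*Z_7 + 4  [with Z_7=10]  = -16

-16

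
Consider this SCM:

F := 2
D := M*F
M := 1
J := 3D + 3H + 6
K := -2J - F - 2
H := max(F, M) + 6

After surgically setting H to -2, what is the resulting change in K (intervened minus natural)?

60

Under do(H=-2), the mechanism H := max(F, M) + 6 is discarded; H is fixed at -2.
D = M*F  [with M=1, F=2]  = 2
J = 3D + 3H + 6  [with D=2, H=-2]  = 6
K = -2J - F - 2  [with J=6, F=2]  = -16
Without intervention: D = M*F  [with M=1, F=2]  = 2; H = max(F, M) + 6  [with F=2, M=1]  = 8; J = 3D + 3H + 6  [with D=2, H=8]  = 36; K = -2J - F - 2  [with J=36, F=2]  = -76.
Change = -16 − (-76) = 60.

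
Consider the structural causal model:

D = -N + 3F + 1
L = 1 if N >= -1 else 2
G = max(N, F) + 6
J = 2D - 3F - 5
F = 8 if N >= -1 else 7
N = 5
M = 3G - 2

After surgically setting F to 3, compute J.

Under do(F=3), the mechanism F = 8 if N >= -1 else 7 is discarded; F is fixed at 3.
D = -N + 3F + 1  [with N=5, F=3]  = 5
J = 2D - 3F - 5  [with D=5, F=3]  = -4

-4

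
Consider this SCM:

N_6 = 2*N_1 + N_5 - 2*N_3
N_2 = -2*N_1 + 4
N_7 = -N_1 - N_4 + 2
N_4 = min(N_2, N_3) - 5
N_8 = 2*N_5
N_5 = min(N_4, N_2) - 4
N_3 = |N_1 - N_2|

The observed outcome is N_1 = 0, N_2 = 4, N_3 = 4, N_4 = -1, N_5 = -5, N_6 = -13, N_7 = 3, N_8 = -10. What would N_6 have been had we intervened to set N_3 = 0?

The intervention breaks the incoming arrows to N_3: N_3 = |N_1 - N_2| no longer applies, and N_3 = 0.
N_2 = -2*N_1 + 4  [with N_1=0]  = 4
N_4 = min(N_2, N_3) - 5  [with N_2=4, N_3=0]  = -5
N_5 = min(N_4, N_2) - 4  [with N_4=-5, N_2=4]  = -9
N_6 = 2*N_1 + N_5 - 2*N_3  [with N_1=0, N_5=-9, N_3=0]  = -9

-9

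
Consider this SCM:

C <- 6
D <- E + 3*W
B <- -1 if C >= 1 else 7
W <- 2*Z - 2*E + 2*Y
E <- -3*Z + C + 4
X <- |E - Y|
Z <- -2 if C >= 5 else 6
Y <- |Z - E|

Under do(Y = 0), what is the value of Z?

-2

The intervention breaks the incoming arrows to Y: Y <- |Z - E| no longer applies, and Y = 0.
Since Z is not a descendant of the intervened variable, it is unaffected.
Z = -2 if C >= 5 else 6  [with C=6]  = -2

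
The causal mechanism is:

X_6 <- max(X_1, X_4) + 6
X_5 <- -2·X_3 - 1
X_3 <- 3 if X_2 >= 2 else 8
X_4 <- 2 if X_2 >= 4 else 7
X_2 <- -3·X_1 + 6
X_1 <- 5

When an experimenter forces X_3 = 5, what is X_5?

do(X_3=5) replaces the equation X_3 <- 3 if X_2 >= 2 else 8 with the constant X_3 = 5.
X_5 = -2·X_3 - 1  [with X_3=5]  = -11

-11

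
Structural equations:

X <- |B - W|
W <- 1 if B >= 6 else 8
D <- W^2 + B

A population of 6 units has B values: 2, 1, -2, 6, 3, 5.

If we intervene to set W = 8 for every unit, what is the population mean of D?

66.5

do(W=8) breaks W's dependence on B. With W=8 fixed, D across the units is 66, 65, 62, 70, 67, 69, mean 66.5.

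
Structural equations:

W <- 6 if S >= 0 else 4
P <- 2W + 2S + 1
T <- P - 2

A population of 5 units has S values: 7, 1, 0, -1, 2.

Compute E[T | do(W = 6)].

Every unit gets W=6 under the intervention. T values become 25, 13, 11, 9, 15; E[T|do(W=6)] = 14.6.

14.6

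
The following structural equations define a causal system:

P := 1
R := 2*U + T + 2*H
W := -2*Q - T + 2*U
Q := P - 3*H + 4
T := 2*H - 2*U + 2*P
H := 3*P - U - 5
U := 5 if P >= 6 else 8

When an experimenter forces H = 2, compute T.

The intervention breaks the incoming arrows to H: H := 3*P - U - 5 no longer applies, and H = 2.
U = 5 if P >= 6 else 8  [with P=1]  = 8
T = 2*H - 2*U + 2*P  [with H=2, U=8, P=1]  = -10

-10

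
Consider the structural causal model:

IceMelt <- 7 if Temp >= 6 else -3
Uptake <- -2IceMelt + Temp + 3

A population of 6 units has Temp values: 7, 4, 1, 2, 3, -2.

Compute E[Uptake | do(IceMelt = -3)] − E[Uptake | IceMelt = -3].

Under do(IceMelt=-3), IceMelt's equation is replaced by IceMelt=-3 for every unit. Per-unit Uptake: 16, 13, 10, 11, 12, 7. Mean = 11.5.
Observing IceMelt=-3 restricts to units where IceMelt's equation naturally yields -3: Temp ∈ {4, 1, 2, 3, -2}. In that subpopulation Uptake = 13, 10, 11, 12, 7, mean 10.6.
Difference = 11.5 − 10.6 = 0.9.

0.9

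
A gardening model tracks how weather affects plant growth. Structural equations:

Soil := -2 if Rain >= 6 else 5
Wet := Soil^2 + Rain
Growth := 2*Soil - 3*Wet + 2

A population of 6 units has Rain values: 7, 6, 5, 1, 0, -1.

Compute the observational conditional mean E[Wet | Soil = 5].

26.25

Conditioning on Soil=5 selects the 4 unit(s) with Rain ∈ {5, 1, 0, -1}. Their Wet values: 30, 26, 25, 24. Mean = 26.25.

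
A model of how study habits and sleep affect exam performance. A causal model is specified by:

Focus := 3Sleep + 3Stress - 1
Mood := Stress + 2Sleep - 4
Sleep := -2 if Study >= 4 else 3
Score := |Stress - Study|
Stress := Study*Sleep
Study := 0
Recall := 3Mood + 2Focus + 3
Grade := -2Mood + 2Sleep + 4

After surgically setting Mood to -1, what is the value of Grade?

12

Intervening sets Mood = -1 and removes its equation (Mood := Stress + 2Sleep - 4).
Sleep = -2 if Study >= 4 else 3  [with Study=0]  = 3
Grade = -2Mood + 2Sleep + 4  [with Mood=-1, Sleep=3]  = 12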